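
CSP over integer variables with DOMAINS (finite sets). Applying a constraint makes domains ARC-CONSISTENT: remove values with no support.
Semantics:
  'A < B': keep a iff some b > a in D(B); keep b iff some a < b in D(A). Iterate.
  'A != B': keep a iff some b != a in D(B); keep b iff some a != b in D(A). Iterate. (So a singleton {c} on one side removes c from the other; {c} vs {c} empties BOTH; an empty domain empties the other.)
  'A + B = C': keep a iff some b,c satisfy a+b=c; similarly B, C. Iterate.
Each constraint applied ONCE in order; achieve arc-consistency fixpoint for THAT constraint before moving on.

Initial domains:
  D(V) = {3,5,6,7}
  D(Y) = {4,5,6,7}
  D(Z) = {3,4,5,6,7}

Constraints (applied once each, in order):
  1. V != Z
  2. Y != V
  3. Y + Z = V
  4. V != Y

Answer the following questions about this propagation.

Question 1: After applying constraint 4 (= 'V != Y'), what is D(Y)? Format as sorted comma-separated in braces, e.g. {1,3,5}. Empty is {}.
Constraint 1 (V != Z) on D(V)={3,5,6,7} D(Z)={3,4,5,6,7}: no change
Constraint 2 (Y != V) on D(Y)={4,5,6,7} D(V)={3,5,6,7}: no change
Constraint 3 (Y + Z = V) on D(Y)={4,5,6,7} D(Z)={3,4,5,6,7} D(V)={3,5,6,7}: Y {4,5,6,7}->{4}; Z {3,4,5,6,7}->{3}; V {3,5,6,7}->{7}
Constraint 4 (V != Y) on D(V)={7} D(Y)={4}: no change
So after constraint 4: D(Y) = {4}

Answer: {4}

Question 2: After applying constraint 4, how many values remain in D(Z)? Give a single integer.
Answer: 1

Derivation:
Constraint 1 (V != Z) on D(V)={3,5,6,7} D(Z)={3,4,5,6,7}: no change
Constraint 2 (Y != V) on D(Y)={4,5,6,7} D(V)={3,5,6,7}: no change
Constraint 3 (Y + Z = V) on D(Y)={4,5,6,7} D(Z)={3,4,5,6,7} D(V)={3,5,6,7}: Y {4,5,6,7}->{4}; Z {3,4,5,6,7}->{3}; V {3,5,6,7}->{7}
Constraint 4 (V != Y) on D(V)={7} D(Y)={4}: no change
So after constraint 4: D(Z)={3}, size = 1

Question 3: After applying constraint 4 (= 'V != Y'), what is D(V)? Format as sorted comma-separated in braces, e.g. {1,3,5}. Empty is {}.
Answer: {7}

Derivation:
Constraint 1 (V != Z) on D(V)={3,5,6,7} D(Z)={3,4,5,6,7}: no change
Constraint 2 (Y != V) on D(Y)={4,5,6,7} D(V)={3,5,6,7}: no change
Constraint 3 (Y + Z = V) on D(Y)={4,5,6,7} D(Z)={3,4,5,6,7} D(V)={3,5,6,7}: Y {4,5,6,7}->{4}; Z {3,4,5,6,7}->{3}; V {3,5,6,7}->{7}
Constraint 4 (V != Y) on D(V)={7} D(Y)={4}: no change
So after constraint 4: D(V) = {7}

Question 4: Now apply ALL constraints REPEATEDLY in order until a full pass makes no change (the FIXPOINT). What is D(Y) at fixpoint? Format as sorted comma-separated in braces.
pass 0 (initial): D(Y)={4,5,6,7}
pass 1: V {3,5,6,7}->{7}; Y {4,5,6,7}->{4}; Z {3,4,5,6,7}->{3}
pass 2: no change
Fixpoint after 2 passes: D(Y) = {4}

Answer: {4}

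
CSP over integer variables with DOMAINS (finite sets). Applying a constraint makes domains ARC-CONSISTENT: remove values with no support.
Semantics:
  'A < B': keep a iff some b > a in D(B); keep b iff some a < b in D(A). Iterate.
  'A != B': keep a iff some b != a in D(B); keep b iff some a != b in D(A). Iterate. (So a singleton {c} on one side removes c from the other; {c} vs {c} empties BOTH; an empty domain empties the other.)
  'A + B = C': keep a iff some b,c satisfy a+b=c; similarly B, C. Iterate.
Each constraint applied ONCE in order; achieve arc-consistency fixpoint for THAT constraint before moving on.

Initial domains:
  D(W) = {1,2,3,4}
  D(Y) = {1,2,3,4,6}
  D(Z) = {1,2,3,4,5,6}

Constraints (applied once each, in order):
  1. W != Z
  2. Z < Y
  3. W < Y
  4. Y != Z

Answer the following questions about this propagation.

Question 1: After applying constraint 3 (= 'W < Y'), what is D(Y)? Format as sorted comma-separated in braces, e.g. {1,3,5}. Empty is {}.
Answer: {2,3,4,6}

Derivation:
Constraint 1 (W != Z) on D(W)={1,2,3,4} D(Z)={1,2,3,4,5,6}: no change
Constraint 2 (Z < Y) on D(Z)={1,2,3,4,5,6} D(Y)={1,2,3,4,6}: Z {1,2,3,4,5,6}->{1,2,3,4,5}; Y {1,2,3,4,6}->{2,3,4,6}
Constraint 3 (W < Y) on D(W)={1,2,3,4} D(Y)={2,3,4,6}: no change
So after constraint 3: D(Y) = {2,3,4,6}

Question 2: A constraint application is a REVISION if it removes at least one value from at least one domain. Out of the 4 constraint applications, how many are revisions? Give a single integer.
Constraint 1 (W != Z) on D(W)={1,2,3,4} D(Z)={1,2,3,4,5,6}: no change => not a revision
Constraint 2 (Z < Y) on D(Z)={1,2,3,4,5,6} D(Y)={1,2,3,4,6}: Z {1,2,3,4,5,6}->{1,2,3,4,5}; Y {1,2,3,4,6}->{2,3,4,6} => REVISION
Constraint 3 (W < Y) on D(W)={1,2,3,4} D(Y)={2,3,4,6}: no change => not a revision
Constraint 4 (Y != Z) on D(Y)={2,3,4,6} D(Z)={1,2,3,4,5}: no change => not a revision
Total revisions = 1

Answer: 1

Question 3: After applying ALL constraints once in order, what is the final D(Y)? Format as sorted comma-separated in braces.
Constraint 1 (W != Z) on D(W)={1,2,3,4} D(Z)={1,2,3,4,5,6}: no change
Constraint 2 (Z < Y) on D(Z)={1,2,3,4,5,6} D(Y)={1,2,3,4,6}: Z {1,2,3,4,5,6}->{1,2,3,4,5}; Y {1,2,3,4,6}->{2,3,4,6}
Constraint 3 (W < Y) on D(W)={1,2,3,4} D(Y)={2,3,4,6}: no change
Constraint 4 (Y != Z) on D(Y)={2,3,4,6} D(Z)={1,2,3,4,5}: no change
So after all 4 constraints: D(Y) = {2,3,4,6}

Answer: {2,3,4,6}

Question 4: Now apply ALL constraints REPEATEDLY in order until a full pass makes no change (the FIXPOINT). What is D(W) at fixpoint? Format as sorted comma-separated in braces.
pass 0 (initial): D(W)={1,2,3,4}
pass 1: Y {1,2,3,4,6}->{2,3,4,6}; Z {1,2,3,4,5,6}->{1,2,3,4,5}
pass 2: no change
Fixpoint after 2 passes: D(W) = {1,2,3,4}

Answer: {1,2,3,4}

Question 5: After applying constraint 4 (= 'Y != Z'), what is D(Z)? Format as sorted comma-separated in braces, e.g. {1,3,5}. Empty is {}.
Constraint 1 (W != Z) on D(W)={1,2,3,4} D(Z)={1,2,3,4,5,6}: no change
Constraint 2 (Z < Y) on D(Z)={1,2,3,4,5,6} D(Y)={1,2,3,4,6}: Z {1,2,3,4,5,6}->{1,2,3,4,5}; Y {1,2,3,4,6}->{2,3,4,6}
Constraint 3 (W < Y) on D(W)={1,2,3,4} D(Y)={2,3,4,6}: no change
Constraint 4 (Y != Z) on D(Y)={2,3,4,6} D(Z)={1,2,3,4,5}: no change
So after constraint 4: D(Z) = {1,2,3,4,5}

Answer: {1,2,3,4,5}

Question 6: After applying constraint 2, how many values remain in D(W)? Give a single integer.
Answer: 4

Derivation:
Constraint 1 (W != Z) on D(W)={1,2,3,4} D(Z)={1,2,3,4,5,6}: no change
Constraint 2 (Z < Y) on D(Z)={1,2,3,4,5,6} D(Y)={1,2,3,4,6}: Z {1,2,3,4,5,6}->{1,2,3,4,5}; Y {1,2,3,4,6}->{2,3,4,6}
So after constraint 2: D(W)={1,2,3,4}, size = 4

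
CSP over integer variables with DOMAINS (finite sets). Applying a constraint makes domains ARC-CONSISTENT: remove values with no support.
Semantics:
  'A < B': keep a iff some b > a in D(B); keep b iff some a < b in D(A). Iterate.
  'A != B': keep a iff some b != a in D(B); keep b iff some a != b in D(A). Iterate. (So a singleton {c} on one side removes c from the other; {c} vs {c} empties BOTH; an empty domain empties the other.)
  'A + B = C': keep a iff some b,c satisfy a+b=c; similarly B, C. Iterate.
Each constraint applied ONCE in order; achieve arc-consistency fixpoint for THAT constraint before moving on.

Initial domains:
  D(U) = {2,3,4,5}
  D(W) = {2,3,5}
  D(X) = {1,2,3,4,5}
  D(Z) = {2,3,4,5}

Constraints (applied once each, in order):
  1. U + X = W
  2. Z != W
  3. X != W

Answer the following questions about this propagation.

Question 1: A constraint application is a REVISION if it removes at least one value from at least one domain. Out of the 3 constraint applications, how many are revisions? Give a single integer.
Constraint 1 (U + X = W) on D(U)={2,3,4,5} D(X)={1,2,3,4,5} D(W)={2,3,5}: U {2,3,4,5}->{2,3,4}; X {1,2,3,4,5}->{1,2,3}; W {2,3,5}->{3,5} => REVISION
Constraint 2 (Z != W) on D(Z)={2,3,4,5} D(W)={3,5}: no change => not a revision
Constraint 3 (X != W) on D(X)={1,2,3} D(W)={3,5}: no change => not a revision
Total revisions = 1

Answer: 1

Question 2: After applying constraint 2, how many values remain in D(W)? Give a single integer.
Constraint 1 (U + X = W) on D(U)={2,3,4,5} D(X)={1,2,3,4,5} D(W)={2,3,5}: U {2,3,4,5}->{2,3,4}; X {1,2,3,4,5}->{1,2,3}; W {2,3,5}->{3,5}
Constraint 2 (Z != W) on D(Z)={2,3,4,5} D(W)={3,5}: no change
So after constraint 2: D(W)={3,5}, size = 2

Answer: 2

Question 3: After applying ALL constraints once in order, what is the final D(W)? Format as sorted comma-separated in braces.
Constraint 1 (U + X = W) on D(U)={2,3,4,5} D(X)={1,2,3,4,5} D(W)={2,3,5}: U {2,3,4,5}->{2,3,4}; X {1,2,3,4,5}->{1,2,3}; W {2,3,5}->{3,5}
Constraint 2 (Z != W) on D(Z)={2,3,4,5} D(W)={3,5}: no change
Constraint 3 (X != W) on D(X)={1,2,3} D(W)={3,5}: no change
So after all 3 constraints: D(W) = {3,5}

Answer: {3,5}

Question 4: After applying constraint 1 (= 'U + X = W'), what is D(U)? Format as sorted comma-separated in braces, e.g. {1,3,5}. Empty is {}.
Constraint 1 (U + X = W) on D(U)={2,3,4,5} D(X)={1,2,3,4,5} D(W)={2,3,5}: U {2,3,4,5}->{2,3,4}; X {1,2,3,4,5}->{1,2,3}; W {2,3,5}->{3,5}
So after constraint 1: D(U) = {2,3,4}

Answer: {2,3,4}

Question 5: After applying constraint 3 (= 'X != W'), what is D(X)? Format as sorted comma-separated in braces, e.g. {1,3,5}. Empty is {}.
Constraint 1 (U + X = W) on D(U)={2,3,4,5} D(X)={1,2,3,4,5} D(W)={2,3,5}: U {2,3,4,5}->{2,3,4}; X {1,2,3,4,5}->{1,2,3}; W {2,3,5}->{3,5}
Constraint 2 (Z != W) on D(Z)={2,3,4,5} D(W)={3,5}: no change
Constraint 3 (X != W) on D(X)={1,2,3} D(W)={3,5}: no change
So after constraint 3: D(X) = {1,2,3}

Answer: {1,2,3}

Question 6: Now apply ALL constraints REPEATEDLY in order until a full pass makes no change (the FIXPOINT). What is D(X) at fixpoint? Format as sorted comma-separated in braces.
Answer: {1,2,3}

Derivation:
pass 0 (initial): D(X)={1,2,3,4,5}
pass 1: U {2,3,4,5}->{2,3,4}; W {2,3,5}->{3,5}; X {1,2,3,4,5}->{1,2,3}
pass 2: no change
Fixpoint after 2 passes: D(X) = {1,2,3}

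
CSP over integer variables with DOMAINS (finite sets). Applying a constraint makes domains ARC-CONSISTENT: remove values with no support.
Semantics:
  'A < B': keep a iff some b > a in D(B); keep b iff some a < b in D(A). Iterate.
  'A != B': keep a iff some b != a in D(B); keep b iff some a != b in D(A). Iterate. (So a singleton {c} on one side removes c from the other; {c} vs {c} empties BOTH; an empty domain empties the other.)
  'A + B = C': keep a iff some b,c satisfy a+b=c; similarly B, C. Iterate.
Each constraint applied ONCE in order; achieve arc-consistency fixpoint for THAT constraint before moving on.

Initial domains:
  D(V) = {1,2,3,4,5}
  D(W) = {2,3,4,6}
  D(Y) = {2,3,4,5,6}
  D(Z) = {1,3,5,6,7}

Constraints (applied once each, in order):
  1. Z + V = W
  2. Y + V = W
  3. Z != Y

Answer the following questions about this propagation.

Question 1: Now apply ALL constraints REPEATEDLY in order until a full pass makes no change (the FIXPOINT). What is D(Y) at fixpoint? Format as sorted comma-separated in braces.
Answer: {2,3,4,5}

Derivation:
pass 0 (initial): D(Y)={2,3,4,5,6}
pass 1: V {1,2,3,4,5}->{1,2,3}; W {2,3,4,6}->{3,4,6}; Y {2,3,4,5,6}->{2,3,4,5}; Z {1,3,5,6,7}->{1,3,5}
pass 2: no change
Fixpoint after 2 passes: D(Y) = {2,3,4,5}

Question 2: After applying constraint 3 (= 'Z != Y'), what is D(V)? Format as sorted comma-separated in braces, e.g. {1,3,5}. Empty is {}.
Constraint 1 (Z + V = W) on D(Z)={1,3,5,6,7} D(V)={1,2,3,4,5} D(W)={2,3,4,6}: Z {1,3,5,6,7}->{1,3,5}; V {1,2,3,4,5}->{1,2,3,5}
Constraint 2 (Y + V = W) on D(Y)={2,3,4,5,6} D(V)={1,2,3,5} D(W)={2,3,4,6}: Y {2,3,4,5,6}->{2,3,4,5}; V {1,2,3,5}->{1,2,3}; W {2,3,4,6}->{3,4,6}
Constraint 3 (Z != Y) on D(Z)={1,3,5} D(Y)={2,3,4,5}: no change
So after constraint 3: D(V) = {1,2,3}

Answer: {1,2,3}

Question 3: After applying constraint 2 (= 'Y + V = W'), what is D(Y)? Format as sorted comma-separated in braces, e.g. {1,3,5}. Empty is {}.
Constraint 1 (Z + V = W) on D(Z)={1,3,5,6,7} D(V)={1,2,3,4,5} D(W)={2,3,4,6}: Z {1,3,5,6,7}->{1,3,5}; V {1,2,3,4,5}->{1,2,3,5}
Constraint 2 (Y + V = W) on D(Y)={2,3,4,5,6} D(V)={1,2,3,5} D(W)={2,3,4,6}: Y {2,3,4,5,6}->{2,3,4,5}; V {1,2,3,5}->{1,2,3}; W {2,3,4,6}->{3,4,6}
So after constraint 2: D(Y) = {2,3,4,5}

Answer: {2,3,4,5}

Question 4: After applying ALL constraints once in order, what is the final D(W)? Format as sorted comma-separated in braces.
Constraint 1 (Z + V = W) on D(Z)={1,3,5,6,7} D(V)={1,2,3,4,5} D(W)={2,3,4,6}: Z {1,3,5,6,7}->{1,3,5}; V {1,2,3,4,5}->{1,2,3,5}
Constraint 2 (Y + V = W) on D(Y)={2,3,4,5,6} D(V)={1,2,3,5} D(W)={2,3,4,6}: Y {2,3,4,5,6}->{2,3,4,5}; V {1,2,3,5}->{1,2,3}; W {2,3,4,6}->{3,4,6}
Constraint 3 (Z != Y) on D(Z)={1,3,5} D(Y)={2,3,4,5}: no change
So after all 3 constraints: D(W) = {3,4,6}

Answer: {3,4,6}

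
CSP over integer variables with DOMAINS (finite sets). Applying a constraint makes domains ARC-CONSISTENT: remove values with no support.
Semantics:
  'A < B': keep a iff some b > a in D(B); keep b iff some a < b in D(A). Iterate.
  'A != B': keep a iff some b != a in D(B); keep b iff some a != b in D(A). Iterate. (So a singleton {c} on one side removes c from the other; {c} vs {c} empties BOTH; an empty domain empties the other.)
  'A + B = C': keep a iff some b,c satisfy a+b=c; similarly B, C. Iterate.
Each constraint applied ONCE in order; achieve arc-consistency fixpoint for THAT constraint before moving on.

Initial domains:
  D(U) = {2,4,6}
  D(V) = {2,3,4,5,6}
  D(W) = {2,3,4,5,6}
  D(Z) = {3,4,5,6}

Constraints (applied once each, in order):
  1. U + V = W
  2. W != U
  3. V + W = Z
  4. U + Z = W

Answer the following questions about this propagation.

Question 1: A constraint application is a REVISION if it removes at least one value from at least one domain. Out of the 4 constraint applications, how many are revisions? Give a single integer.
Constraint 1 (U + V = W) on D(U)={2,4,6} D(V)={2,3,4,5,6} D(W)={2,3,4,5,6}: U {2,4,6}->{2,4}; V {2,3,4,5,6}->{2,3,4}; W {2,3,4,5,6}->{4,5,6} => REVISION
Constraint 2 (W != U) on D(W)={4,5,6} D(U)={2,4}: no change => not a revision
Constraint 3 (V + W = Z) on D(V)={2,3,4} D(W)={4,5,6} D(Z)={3,4,5,6}: V {2,3,4}->{2}; W {4,5,6}->{4}; Z {3,4,5,6}->{6} => REVISION
Constraint 4 (U + Z = W) on D(U)={2,4} D(Z)={6} D(W)={4}: U {2,4}->{}; Z {6}->{}; W {4}->{} => REVISION
Total revisions = 3

Answer: 3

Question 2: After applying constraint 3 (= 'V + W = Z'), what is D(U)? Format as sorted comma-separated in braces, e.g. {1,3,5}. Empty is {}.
Constraint 1 (U + V = W) on D(U)={2,4,6} D(V)={2,3,4,5,6} D(W)={2,3,4,5,6}: U {2,4,6}->{2,4}; V {2,3,4,5,6}->{2,3,4}; W {2,3,4,5,6}->{4,5,6}
Constraint 2 (W != U) on D(W)={4,5,6} D(U)={2,4}: no change
Constraint 3 (V + W = Z) on D(V)={2,3,4} D(W)={4,5,6} D(Z)={3,4,5,6}: V {2,3,4}->{2}; W {4,5,6}->{4}; Z {3,4,5,6}->{6}
So after constraint 3: D(U) = {2,4}

Answer: {2,4}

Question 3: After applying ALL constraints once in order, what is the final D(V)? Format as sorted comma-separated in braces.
Answer: {2}

Derivation:
Constraint 1 (U + V = W) on D(U)={2,4,6} D(V)={2,3,4,5,6} D(W)={2,3,4,5,6}: U {2,4,6}->{2,4}; V {2,3,4,5,6}->{2,3,4}; W {2,3,4,5,6}->{4,5,6}
Constraint 2 (W != U) on D(W)={4,5,6} D(U)={2,4}: no change
Constraint 3 (V + W = Z) on D(V)={2,3,4} D(W)={4,5,6} D(Z)={3,4,5,6}: V {2,3,4}->{2}; W {4,5,6}->{4}; Z {3,4,5,6}->{6}
Constraint 4 (U + Z = W) on D(U)={2,4} D(Z)={6} D(W)={4}: U {2,4}->{}; Z {6}->{}; W {4}->{}
So after all 4 constraints: D(V) = {2}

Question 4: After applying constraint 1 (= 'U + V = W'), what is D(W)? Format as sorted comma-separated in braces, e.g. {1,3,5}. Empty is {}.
Answer: {4,5,6}

Derivation:
Constraint 1 (U + V = W) on D(U)={2,4,6} D(V)={2,3,4,5,6} D(W)={2,3,4,5,6}: U {2,4,6}->{2,4}; V {2,3,4,5,6}->{2,3,4}; W {2,3,4,5,6}->{4,5,6}
So after constraint 1: D(W) = {4,5,6}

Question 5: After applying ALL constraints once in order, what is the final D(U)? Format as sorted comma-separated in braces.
Answer: {}

Derivation:
Constraint 1 (U + V = W) on D(U)={2,4,6} D(V)={2,3,4,5,6} D(W)={2,3,4,5,6}: U {2,4,6}->{2,4}; V {2,3,4,5,6}->{2,3,4}; W {2,3,4,5,6}->{4,5,6}
Constraint 2 (W != U) on D(W)={4,5,6} D(U)={2,4}: no change
Constraint 3 (V + W = Z) on D(V)={2,3,4} D(W)={4,5,6} D(Z)={3,4,5,6}: V {2,3,4}->{2}; W {4,5,6}->{4}; Z {3,4,5,6}->{6}
Constraint 4 (U + Z = W) on D(U)={2,4} D(Z)={6} D(W)={4}: U {2,4}->{}; Z {6}->{}; W {4}->{}
So after all 4 constraints: D(U) = {}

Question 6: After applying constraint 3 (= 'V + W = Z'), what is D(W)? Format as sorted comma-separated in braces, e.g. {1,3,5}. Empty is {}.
Constraint 1 (U + V = W) on D(U)={2,4,6} D(V)={2,3,4,5,6} D(W)={2,3,4,5,6}: U {2,4,6}->{2,4}; V {2,3,4,5,6}->{2,3,4}; W {2,3,4,5,6}->{4,5,6}
Constraint 2 (W != U) on D(W)={4,5,6} D(U)={2,4}: no change
Constraint 3 (V + W = Z) on D(V)={2,3,4} D(W)={4,5,6} D(Z)={3,4,5,6}: V {2,3,4}->{2}; W {4,5,6}->{4}; Z {3,4,5,6}->{6}
So after constraint 3: D(W) = {4}

Answer: {4}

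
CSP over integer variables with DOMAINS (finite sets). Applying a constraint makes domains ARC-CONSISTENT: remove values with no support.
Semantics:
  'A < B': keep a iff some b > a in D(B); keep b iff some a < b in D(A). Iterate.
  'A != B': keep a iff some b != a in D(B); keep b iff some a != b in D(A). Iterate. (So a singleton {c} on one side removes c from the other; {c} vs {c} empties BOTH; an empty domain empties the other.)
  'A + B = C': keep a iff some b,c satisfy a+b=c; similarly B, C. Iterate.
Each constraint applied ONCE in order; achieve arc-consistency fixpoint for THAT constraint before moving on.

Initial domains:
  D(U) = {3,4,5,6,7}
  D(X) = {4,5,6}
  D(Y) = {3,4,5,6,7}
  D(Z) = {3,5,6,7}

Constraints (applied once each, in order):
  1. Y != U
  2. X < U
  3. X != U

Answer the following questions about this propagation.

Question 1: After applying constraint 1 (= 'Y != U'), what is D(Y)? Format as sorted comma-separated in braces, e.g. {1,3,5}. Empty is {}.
Answer: {3,4,5,6,7}

Derivation:
Constraint 1 (Y != U) on D(Y)={3,4,5,6,7} D(U)={3,4,5,6,7}: no change
So after constraint 1: D(Y) = {3,4,5,6,7}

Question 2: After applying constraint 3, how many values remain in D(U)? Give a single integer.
Constraint 1 (Y != U) on D(Y)={3,4,5,6,7} D(U)={3,4,5,6,7}: no change
Constraint 2 (X < U) on D(X)={4,5,6} D(U)={3,4,5,6,7}: U {3,4,5,6,7}->{5,6,7}
Constraint 3 (X != U) on D(X)={4,5,6} D(U)={5,6,7}: no change
So after constraint 3: D(U)={5,6,7}, size = 3

Answer: 3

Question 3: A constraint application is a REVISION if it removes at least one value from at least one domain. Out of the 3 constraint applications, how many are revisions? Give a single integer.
Answer: 1

Derivation:
Constraint 1 (Y != U) on D(Y)={3,4,5,6,7} D(U)={3,4,5,6,7}: no change => not a revision
Constraint 2 (X < U) on D(X)={4,5,6} D(U)={3,4,5,6,7}: U {3,4,5,6,7}->{5,6,7} => REVISION
Constraint 3 (X != U) on D(X)={4,5,6} D(U)={5,6,7}: no change => not a revision
Total revisions = 1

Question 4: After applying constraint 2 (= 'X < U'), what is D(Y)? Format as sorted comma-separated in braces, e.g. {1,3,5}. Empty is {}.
Answer: {3,4,5,6,7}

Derivation:
Constraint 1 (Y != U) on D(Y)={3,4,5,6,7} D(U)={3,4,5,6,7}: no change
Constraint 2 (X < U) on D(X)={4,5,6} D(U)={3,4,5,6,7}: U {3,4,5,6,7}->{5,6,7}
So after constraint 2: D(Y) = {3,4,5,6,7}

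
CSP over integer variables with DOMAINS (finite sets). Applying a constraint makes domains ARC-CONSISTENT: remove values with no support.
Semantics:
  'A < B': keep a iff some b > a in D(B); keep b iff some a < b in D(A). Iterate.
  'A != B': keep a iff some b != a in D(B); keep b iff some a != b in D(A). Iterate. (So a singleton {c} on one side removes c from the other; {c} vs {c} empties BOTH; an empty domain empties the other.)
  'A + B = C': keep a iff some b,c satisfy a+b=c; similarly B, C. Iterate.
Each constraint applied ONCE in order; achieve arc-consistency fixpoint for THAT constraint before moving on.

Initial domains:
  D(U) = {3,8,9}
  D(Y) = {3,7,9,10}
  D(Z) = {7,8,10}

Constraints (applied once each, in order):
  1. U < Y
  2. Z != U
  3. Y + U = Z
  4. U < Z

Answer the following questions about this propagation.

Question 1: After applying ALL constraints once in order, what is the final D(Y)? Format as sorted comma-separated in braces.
Answer: {7}

Derivation:
Constraint 1 (U < Y) on D(U)={3,8,9} D(Y)={3,7,9,10}: Y {3,7,9,10}->{7,9,10}
Constraint 2 (Z != U) on D(Z)={7,8,10} D(U)={3,8,9}: no change
Constraint 3 (Y + U = Z) on D(Y)={7,9,10} D(U)={3,8,9} D(Z)={7,8,10}: Y {7,9,10}->{7}; U {3,8,9}->{3}; Z {7,8,10}->{10}
Constraint 4 (U < Z) on D(U)={3} D(Z)={10}: no change
So after all 4 constraints: D(Y) = {7}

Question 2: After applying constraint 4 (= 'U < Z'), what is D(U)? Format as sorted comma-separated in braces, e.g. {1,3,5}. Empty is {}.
Answer: {3}

Derivation:
Constraint 1 (U < Y) on D(U)={3,8,9} D(Y)={3,7,9,10}: Y {3,7,9,10}->{7,9,10}
Constraint 2 (Z != U) on D(Z)={7,8,10} D(U)={3,8,9}: no change
Constraint 3 (Y + U = Z) on D(Y)={7,9,10} D(U)={3,8,9} D(Z)={7,8,10}: Y {7,9,10}->{7}; U {3,8,9}->{3}; Z {7,8,10}->{10}
Constraint 4 (U < Z) on D(U)={3} D(Z)={10}: no change
So after constraint 4: D(U) = {3}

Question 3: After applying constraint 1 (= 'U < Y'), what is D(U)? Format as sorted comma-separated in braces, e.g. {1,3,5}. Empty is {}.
Constraint 1 (U < Y) on D(U)={3,8,9} D(Y)={3,7,9,10}: Y {3,7,9,10}->{7,9,10}
So after constraint 1: D(U) = {3,8,9}

Answer: {3,8,9}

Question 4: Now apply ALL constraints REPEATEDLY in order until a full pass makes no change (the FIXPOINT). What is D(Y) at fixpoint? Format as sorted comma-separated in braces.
Answer: {7}

Derivation:
pass 0 (initial): D(Y)={3,7,9,10}
pass 1: U {3,8,9}->{3}; Y {3,7,9,10}->{7}; Z {7,8,10}->{10}
pass 2: no change
Fixpoint after 2 passes: D(Y) = {7}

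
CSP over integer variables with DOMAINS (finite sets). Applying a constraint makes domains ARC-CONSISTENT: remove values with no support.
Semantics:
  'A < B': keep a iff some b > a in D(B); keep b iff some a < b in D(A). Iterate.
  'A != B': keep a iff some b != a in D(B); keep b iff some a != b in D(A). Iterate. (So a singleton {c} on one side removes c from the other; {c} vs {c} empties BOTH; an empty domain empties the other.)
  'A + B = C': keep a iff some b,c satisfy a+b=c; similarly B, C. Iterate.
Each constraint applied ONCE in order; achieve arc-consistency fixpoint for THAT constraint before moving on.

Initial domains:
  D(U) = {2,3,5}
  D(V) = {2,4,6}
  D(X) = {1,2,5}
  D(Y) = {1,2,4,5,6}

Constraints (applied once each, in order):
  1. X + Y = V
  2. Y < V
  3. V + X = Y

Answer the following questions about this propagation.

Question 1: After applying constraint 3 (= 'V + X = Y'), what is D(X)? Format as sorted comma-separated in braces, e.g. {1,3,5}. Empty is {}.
Answer: {1,2}

Derivation:
Constraint 1 (X + Y = V) on D(X)={1,2,5} D(Y)={1,2,4,5,6} D(V)={2,4,6}: Y {1,2,4,5,6}->{1,2,4,5}
Constraint 2 (Y < V) on D(Y)={1,2,4,5} D(V)={2,4,6}: no change
Constraint 3 (V + X = Y) on D(V)={2,4,6} D(X)={1,2,5} D(Y)={1,2,4,5}: V {2,4,6}->{2,4}; X {1,2,5}->{1,2}; Y {1,2,4,5}->{4,5}
So after constraint 3: D(X) = {1,2}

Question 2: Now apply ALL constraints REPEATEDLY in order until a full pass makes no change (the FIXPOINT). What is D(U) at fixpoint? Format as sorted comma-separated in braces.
pass 0 (initial): D(U)={2,3,5}
pass 1: V {2,4,6}->{2,4}; X {1,2,5}->{1,2}; Y {1,2,4,5,6}->{4,5}
pass 2: V {2,4}->{}; X {1,2}->{}; Y {4,5}->{}
pass 3: no change
Fixpoint after 3 passes: D(U) = {2,3,5}

Answer: {2,3,5}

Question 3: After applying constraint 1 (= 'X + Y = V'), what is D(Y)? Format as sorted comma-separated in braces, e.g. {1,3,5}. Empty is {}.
Answer: {1,2,4,5}

Derivation:
Constraint 1 (X + Y = V) on D(X)={1,2,5} D(Y)={1,2,4,5,6} D(V)={2,4,6}: Y {1,2,4,5,6}->{1,2,4,5}
So after constraint 1: D(Y) = {1,2,4,5}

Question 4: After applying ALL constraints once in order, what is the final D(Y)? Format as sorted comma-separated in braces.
Constraint 1 (X + Y = V) on D(X)={1,2,5} D(Y)={1,2,4,5,6} D(V)={2,4,6}: Y {1,2,4,5,6}->{1,2,4,5}
Constraint 2 (Y < V) on D(Y)={1,2,4,5} D(V)={2,4,6}: no change
Constraint 3 (V + X = Y) on D(V)={2,4,6} D(X)={1,2,5} D(Y)={1,2,4,5}: V {2,4,6}->{2,4}; X {1,2,5}->{1,2}; Y {1,2,4,5}->{4,5}
So after all 3 constraints: D(Y) = {4,5}

Answer: {4,5}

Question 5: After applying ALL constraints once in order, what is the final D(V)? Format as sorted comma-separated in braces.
Constraint 1 (X + Y = V) on D(X)={1,2,5} D(Y)={1,2,4,5,6} D(V)={2,4,6}: Y {1,2,4,5,6}->{1,2,4,5}
Constraint 2 (Y < V) on D(Y)={1,2,4,5} D(V)={2,4,6}: no change
Constraint 3 (V + X = Y) on D(V)={2,4,6} D(X)={1,2,5} D(Y)={1,2,4,5}: V {2,4,6}->{2,4}; X {1,2,5}->{1,2}; Y {1,2,4,5}->{4,5}
So after all 3 constraints: D(V) = {2,4}

Answer: {2,4}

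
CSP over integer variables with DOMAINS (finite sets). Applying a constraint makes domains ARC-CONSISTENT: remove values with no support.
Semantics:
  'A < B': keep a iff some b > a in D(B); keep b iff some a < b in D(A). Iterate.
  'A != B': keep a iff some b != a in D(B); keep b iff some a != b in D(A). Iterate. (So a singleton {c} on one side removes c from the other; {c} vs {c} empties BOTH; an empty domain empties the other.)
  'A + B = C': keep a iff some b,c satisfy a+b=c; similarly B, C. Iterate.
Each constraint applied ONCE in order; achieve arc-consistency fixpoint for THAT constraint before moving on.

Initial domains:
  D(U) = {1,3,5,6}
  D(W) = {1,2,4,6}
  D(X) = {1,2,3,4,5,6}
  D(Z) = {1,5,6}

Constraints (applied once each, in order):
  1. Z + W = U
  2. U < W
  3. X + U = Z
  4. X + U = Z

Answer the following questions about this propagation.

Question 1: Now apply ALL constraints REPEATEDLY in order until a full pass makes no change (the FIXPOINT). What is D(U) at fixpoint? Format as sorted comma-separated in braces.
pass 0 (initial): D(U)={1,3,5,6}
pass 1: U {1,3,5,6}->{3}; W {1,2,4,6}->{4}; X {1,2,3,4,5,6}->{2}; Z {1,5,6}->{5}
pass 2: U {3}->{}; W {4}->{}; X {2}->{}; Z {5}->{}
pass 3: no change
Fixpoint after 3 passes: D(U) = {}

Answer: {}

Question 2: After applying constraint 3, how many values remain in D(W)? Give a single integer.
Constraint 1 (Z + W = U) on D(Z)={1,5,6} D(W)={1,2,4,6} D(U)={1,3,5,6}: Z {1,5,6}->{1,5}; W {1,2,4,6}->{1,2,4}; U {1,3,5,6}->{3,5,6}
Constraint 2 (U < W) on D(U)={3,5,6} D(W)={1,2,4}: U {3,5,6}->{3}; W {1,2,4}->{4}
Constraint 3 (X + U = Z) on D(X)={1,2,3,4,5,6} D(U)={3} D(Z)={1,5}: X {1,2,3,4,5,6}->{2}; Z {1,5}->{5}
So after constraint 3: D(W)={4}, size = 1

Answer: 1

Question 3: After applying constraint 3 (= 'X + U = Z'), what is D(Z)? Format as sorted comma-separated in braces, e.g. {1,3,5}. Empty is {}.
Constraint 1 (Z + W = U) on D(Z)={1,5,6} D(W)={1,2,4,6} D(U)={1,3,5,6}: Z {1,5,6}->{1,5}; W {1,2,4,6}->{1,2,4}; U {1,3,5,6}->{3,5,6}
Constraint 2 (U < W) on D(U)={3,5,6} D(W)={1,2,4}: U {3,5,6}->{3}; W {1,2,4}->{4}
Constraint 3 (X + U = Z) on D(X)={1,2,3,4,5,6} D(U)={3} D(Z)={1,5}: X {1,2,3,4,5,6}->{2}; Z {1,5}->{5}
So after constraint 3: D(Z) = {5}

Answer: {5}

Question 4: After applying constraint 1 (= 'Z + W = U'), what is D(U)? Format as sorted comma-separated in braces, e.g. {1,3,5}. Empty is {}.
Constraint 1 (Z + W = U) on D(Z)={1,5,6} D(W)={1,2,4,6} D(U)={1,3,5,6}: Z {1,5,6}->{1,5}; W {1,2,4,6}->{1,2,4}; U {1,3,5,6}->{3,5,6}
So after constraint 1: D(U) = {3,5,6}

Answer: {3,5,6}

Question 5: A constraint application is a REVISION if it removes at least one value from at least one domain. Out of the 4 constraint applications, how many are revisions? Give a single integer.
Constraint 1 (Z + W = U) on D(Z)={1,5,6} D(W)={1,2,4,6} D(U)={1,3,5,6}: Z {1,5,6}->{1,5}; W {1,2,4,6}->{1,2,4}; U {1,3,5,6}->{3,5,6} => REVISION
Constraint 2 (U < W) on D(U)={3,5,6} D(W)={1,2,4}: U {3,5,6}->{3}; W {1,2,4}->{4} => REVISION
Constraint 3 (X + U = Z) on D(X)={1,2,3,4,5,6} D(U)={3} D(Z)={1,5}: X {1,2,3,4,5,6}->{2}; Z {1,5}->{5} => REVISION
Constraint 4 (X + U = Z) on D(X)={2} D(U)={3} D(Z)={5}: no change => not a revision
Total revisions = 3

Answer: 3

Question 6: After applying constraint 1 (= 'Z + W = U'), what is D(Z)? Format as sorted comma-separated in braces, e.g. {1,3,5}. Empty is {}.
Constraint 1 (Z + W = U) on D(Z)={1,5,6} D(W)={1,2,4,6} D(U)={1,3,5,6}: Z {1,5,6}->{1,5}; W {1,2,4,6}->{1,2,4}; U {1,3,5,6}->{3,5,6}
So after constraint 1: D(Z) = {1,5}

Answer: {1,5}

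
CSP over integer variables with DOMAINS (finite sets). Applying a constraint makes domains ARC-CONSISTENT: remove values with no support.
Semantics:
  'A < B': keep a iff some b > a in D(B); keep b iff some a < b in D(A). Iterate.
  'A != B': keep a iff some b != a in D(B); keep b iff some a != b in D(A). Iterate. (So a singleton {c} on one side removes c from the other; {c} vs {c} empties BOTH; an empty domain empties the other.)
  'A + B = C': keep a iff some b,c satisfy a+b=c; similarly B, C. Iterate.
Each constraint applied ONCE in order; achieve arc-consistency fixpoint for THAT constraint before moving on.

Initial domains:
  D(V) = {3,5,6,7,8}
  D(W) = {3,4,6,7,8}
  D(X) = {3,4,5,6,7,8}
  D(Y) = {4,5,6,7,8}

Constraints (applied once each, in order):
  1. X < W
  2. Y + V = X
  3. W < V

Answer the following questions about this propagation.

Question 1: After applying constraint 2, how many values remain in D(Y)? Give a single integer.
Constraint 1 (X < W) on D(X)={3,4,5,6,7,8} D(W)={3,4,6,7,8}: X {3,4,5,6,7,8}->{3,4,5,6,7}; W {3,4,6,7,8}->{4,6,7,8}
Constraint 2 (Y + V = X) on D(Y)={4,5,6,7,8} D(V)={3,5,6,7,8} D(X)={3,4,5,6,7}: Y {4,5,6,7,8}->{4}; V {3,5,6,7,8}->{3}; X {3,4,5,6,7}->{7}
So after constraint 2: D(Y)={4}, size = 1

Answer: 1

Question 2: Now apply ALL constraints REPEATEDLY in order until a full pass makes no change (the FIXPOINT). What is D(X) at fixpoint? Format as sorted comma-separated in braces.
pass 0 (initial): D(X)={3,4,5,6,7,8}
pass 1: V {3,5,6,7,8}->{}; W {3,4,6,7,8}->{}; X {3,4,5,6,7,8}->{7}; Y {4,5,6,7,8}->{4}
pass 2: X {7}->{}; Y {4}->{}
pass 3: no change
Fixpoint after 3 passes: D(X) = {}

Answer: {}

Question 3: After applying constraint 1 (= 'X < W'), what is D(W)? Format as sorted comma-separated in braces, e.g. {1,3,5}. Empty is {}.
Answer: {4,6,7,8}

Derivation:
Constraint 1 (X < W) on D(X)={3,4,5,6,7,8} D(W)={3,4,6,7,8}: X {3,4,5,6,7,8}->{3,4,5,6,7}; W {3,4,6,7,8}->{4,6,7,8}
So after constraint 1: D(W) = {4,6,7,8}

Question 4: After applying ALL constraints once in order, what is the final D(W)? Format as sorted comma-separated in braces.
Answer: {}

Derivation:
Constraint 1 (X < W) on D(X)={3,4,5,6,7,8} D(W)={3,4,6,7,8}: X {3,4,5,6,7,8}->{3,4,5,6,7}; W {3,4,6,7,8}->{4,6,7,8}
Constraint 2 (Y + V = X) on D(Y)={4,5,6,7,8} D(V)={3,5,6,7,8} D(X)={3,4,5,6,7}: Y {4,5,6,7,8}->{4}; V {3,5,6,7,8}->{3}; X {3,4,5,6,7}->{7}
Constraint 3 (W < V) on D(W)={4,6,7,8} D(V)={3}: W {4,6,7,8}->{}; V {3}->{}
So after all 3 constraints: D(W) = {}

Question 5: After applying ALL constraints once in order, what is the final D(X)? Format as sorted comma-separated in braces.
Answer: {7}

Derivation:
Constraint 1 (X < W) on D(X)={3,4,5,6,7,8} D(W)={3,4,6,7,8}: X {3,4,5,6,7,8}->{3,4,5,6,7}; W {3,4,6,7,8}->{4,6,7,8}
Constraint 2 (Y + V = X) on D(Y)={4,5,6,7,8} D(V)={3,5,6,7,8} D(X)={3,4,5,6,7}: Y {4,5,6,7,8}->{4}; V {3,5,6,7,8}->{3}; X {3,4,5,6,7}->{7}
Constraint 3 (W < V) on D(W)={4,6,7,8} D(V)={3}: W {4,6,7,8}->{}; V {3}->{}
So after all 3 constraints: D(X) = {7}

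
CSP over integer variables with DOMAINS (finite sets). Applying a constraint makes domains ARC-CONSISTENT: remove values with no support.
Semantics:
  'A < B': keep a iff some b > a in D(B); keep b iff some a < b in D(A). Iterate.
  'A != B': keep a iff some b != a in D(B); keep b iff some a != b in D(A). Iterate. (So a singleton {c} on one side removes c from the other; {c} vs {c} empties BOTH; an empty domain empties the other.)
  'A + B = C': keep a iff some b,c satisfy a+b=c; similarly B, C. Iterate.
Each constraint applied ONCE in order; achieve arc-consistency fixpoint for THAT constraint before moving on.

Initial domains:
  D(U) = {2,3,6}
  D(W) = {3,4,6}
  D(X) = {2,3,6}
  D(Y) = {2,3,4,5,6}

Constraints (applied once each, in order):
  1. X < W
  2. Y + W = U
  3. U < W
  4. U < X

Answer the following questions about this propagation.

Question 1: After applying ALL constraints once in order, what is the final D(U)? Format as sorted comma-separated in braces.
Constraint 1 (X < W) on D(X)={2,3,6} D(W)={3,4,6}: X {2,3,6}->{2,3}
Constraint 2 (Y + W = U) on D(Y)={2,3,4,5,6} D(W)={3,4,6} D(U)={2,3,6}: Y {2,3,4,5,6}->{2,3}; W {3,4,6}->{3,4}; U {2,3,6}->{6}
Constraint 3 (U < W) on D(U)={6} D(W)={3,4}: U {6}->{}; W {3,4}->{}
Constraint 4 (U < X) on D(U)={} D(X)={2,3}: X {2,3}->{}
So after all 4 constraints: D(U) = {}

Answer: {}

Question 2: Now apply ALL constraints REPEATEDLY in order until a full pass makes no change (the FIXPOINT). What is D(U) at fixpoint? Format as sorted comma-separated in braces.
pass 0 (initial): D(U)={2,3,6}
pass 1: U {2,3,6}->{}; W {3,4,6}->{}; X {2,3,6}->{}; Y {2,3,4,5,6}->{2,3}
pass 2: Y {2,3}->{}
pass 3: no change
Fixpoint after 3 passes: D(U) = {}

Answer: {}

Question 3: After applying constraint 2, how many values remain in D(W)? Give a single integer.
Constraint 1 (X < W) on D(X)={2,3,6} D(W)={3,4,6}: X {2,3,6}->{2,3}
Constraint 2 (Y + W = U) on D(Y)={2,3,4,5,6} D(W)={3,4,6} D(U)={2,3,6}: Y {2,3,4,5,6}->{2,3}; W {3,4,6}->{3,4}; U {2,3,6}->{6}
So after constraint 2: D(W)={3,4}, size = 2

Answer: 2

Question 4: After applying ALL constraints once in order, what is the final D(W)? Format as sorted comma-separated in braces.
Answer: {}

Derivation:
Constraint 1 (X < W) on D(X)={2,3,6} D(W)={3,4,6}: X {2,3,6}->{2,3}
Constraint 2 (Y + W = U) on D(Y)={2,3,4,5,6} D(W)={3,4,6} D(U)={2,3,6}: Y {2,3,4,5,6}->{2,3}; W {3,4,6}->{3,4}; U {2,3,6}->{6}
Constraint 3 (U < W) on D(U)={6} D(W)={3,4}: U {6}->{}; W {3,4}->{}
Constraint 4 (U < X) on D(U)={} D(X)={2,3}: X {2,3}->{}
So after all 4 constraints: D(W) = {}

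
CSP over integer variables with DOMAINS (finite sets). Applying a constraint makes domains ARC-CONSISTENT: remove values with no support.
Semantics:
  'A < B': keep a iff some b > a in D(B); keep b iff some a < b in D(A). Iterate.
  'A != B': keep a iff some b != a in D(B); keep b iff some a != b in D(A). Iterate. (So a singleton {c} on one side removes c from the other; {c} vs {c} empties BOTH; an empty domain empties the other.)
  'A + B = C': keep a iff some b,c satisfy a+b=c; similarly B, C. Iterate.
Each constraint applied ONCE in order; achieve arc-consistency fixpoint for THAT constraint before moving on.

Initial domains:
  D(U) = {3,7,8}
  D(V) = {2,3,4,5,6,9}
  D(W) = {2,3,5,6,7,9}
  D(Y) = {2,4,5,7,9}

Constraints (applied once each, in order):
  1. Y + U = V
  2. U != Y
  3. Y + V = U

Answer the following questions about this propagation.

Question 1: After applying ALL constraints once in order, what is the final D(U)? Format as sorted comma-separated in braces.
Answer: {7}

Derivation:
Constraint 1 (Y + U = V) on D(Y)={2,4,5,7,9} D(U)={3,7,8} D(V)={2,3,4,5,6,9}: Y {2,4,5,7,9}->{2}; U {3,7,8}->{3,7}; V {2,3,4,5,6,9}->{5,9}
Constraint 2 (U != Y) on D(U)={3,7} D(Y)={2}: no change
Constraint 3 (Y + V = U) on D(Y)={2} D(V)={5,9} D(U)={3,7}: V {5,9}->{5}; U {3,7}->{7}
So after all 3 constraints: D(U) = {7}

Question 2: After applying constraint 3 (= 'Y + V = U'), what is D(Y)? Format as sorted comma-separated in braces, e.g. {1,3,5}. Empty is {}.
Answer: {2}

Derivation:
Constraint 1 (Y + U = V) on D(Y)={2,4,5,7,9} D(U)={3,7,8} D(V)={2,3,4,5,6,9}: Y {2,4,5,7,9}->{2}; U {3,7,8}->{3,7}; V {2,3,4,5,6,9}->{5,9}
Constraint 2 (U != Y) on D(U)={3,7} D(Y)={2}: no change
Constraint 3 (Y + V = U) on D(Y)={2} D(V)={5,9} D(U)={3,7}: V {5,9}->{5}; U {3,7}->{7}
So after constraint 3: D(Y) = {2}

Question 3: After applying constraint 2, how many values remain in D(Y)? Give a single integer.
Answer: 1

Derivation:
Constraint 1 (Y + U = V) on D(Y)={2,4,5,7,9} D(U)={3,7,8} D(V)={2,3,4,5,6,9}: Y {2,4,5,7,9}->{2}; U {3,7,8}->{3,7}; V {2,3,4,5,6,9}->{5,9}
Constraint 2 (U != Y) on D(U)={3,7} D(Y)={2}: no change
So after constraint 2: D(Y)={2}, size = 1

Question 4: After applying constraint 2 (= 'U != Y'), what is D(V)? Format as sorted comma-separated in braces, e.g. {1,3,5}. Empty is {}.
Answer: {5,9}

Derivation:
Constraint 1 (Y + U = V) on D(Y)={2,4,5,7,9} D(U)={3,7,8} D(V)={2,3,4,5,6,9}: Y {2,4,5,7,9}->{2}; U {3,7,8}->{3,7}; V {2,3,4,5,6,9}->{5,9}
Constraint 2 (U != Y) on D(U)={3,7} D(Y)={2}: no change
So after constraint 2: D(V) = {5,9}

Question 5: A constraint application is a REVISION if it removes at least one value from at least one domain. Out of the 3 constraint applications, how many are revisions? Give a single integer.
Constraint 1 (Y + U = V) on D(Y)={2,4,5,7,9} D(U)={3,7,8} D(V)={2,3,4,5,6,9}: Y {2,4,5,7,9}->{2}; U {3,7,8}->{3,7}; V {2,3,4,5,6,9}->{5,9} => REVISION
Constraint 2 (U != Y) on D(U)={3,7} D(Y)={2}: no change => not a revision
Constraint 3 (Y + V = U) on D(Y)={2} D(V)={5,9} D(U)={3,7}: V {5,9}->{5}; U {3,7}->{7} => REVISION
Total revisions = 2

Answer: 2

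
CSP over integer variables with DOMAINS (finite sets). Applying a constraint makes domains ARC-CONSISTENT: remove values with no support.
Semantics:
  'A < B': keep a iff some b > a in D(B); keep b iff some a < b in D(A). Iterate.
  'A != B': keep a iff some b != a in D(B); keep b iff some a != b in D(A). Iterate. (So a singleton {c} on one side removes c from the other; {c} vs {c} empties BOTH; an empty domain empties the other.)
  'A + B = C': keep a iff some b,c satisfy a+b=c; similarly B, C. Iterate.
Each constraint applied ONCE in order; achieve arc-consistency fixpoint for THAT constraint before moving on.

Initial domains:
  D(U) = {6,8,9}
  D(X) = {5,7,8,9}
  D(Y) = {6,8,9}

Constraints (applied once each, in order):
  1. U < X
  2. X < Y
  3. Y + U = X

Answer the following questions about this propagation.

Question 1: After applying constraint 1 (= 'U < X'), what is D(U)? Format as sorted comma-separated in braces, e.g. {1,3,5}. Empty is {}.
Answer: {6,8}

Derivation:
Constraint 1 (U < X) on D(U)={6,8,9} D(X)={5,7,8,9}: U {6,8,9}->{6,8}; X {5,7,8,9}->{7,8,9}
So after constraint 1: D(U) = {6,8}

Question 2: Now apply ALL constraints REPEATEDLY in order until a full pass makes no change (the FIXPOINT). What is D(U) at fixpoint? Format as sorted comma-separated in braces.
Answer: {}

Derivation:
pass 0 (initial): D(U)={6,8,9}
pass 1: U {6,8,9}->{}; X {5,7,8,9}->{}; Y {6,8,9}->{}
pass 2: no change
Fixpoint after 2 passes: D(U) = {}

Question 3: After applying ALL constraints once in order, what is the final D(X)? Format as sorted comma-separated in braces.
Constraint 1 (U < X) on D(U)={6,8,9} D(X)={5,7,8,9}: U {6,8,9}->{6,8}; X {5,7,8,9}->{7,8,9}
Constraint 2 (X < Y) on D(X)={7,8,9} D(Y)={6,8,9}: X {7,8,9}->{7,8}; Y {6,8,9}->{8,9}
Constraint 3 (Y + U = X) on D(Y)={8,9} D(U)={6,8} D(X)={7,8}: Y {8,9}->{}; U {6,8}->{}; X {7,8}->{}
So after all 3 constraints: D(X) = {}

Answer: {}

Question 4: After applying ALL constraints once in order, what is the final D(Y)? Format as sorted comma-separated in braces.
Constraint 1 (U < X) on D(U)={6,8,9} D(X)={5,7,8,9}: U {6,8,9}->{6,8}; X {5,7,8,9}->{7,8,9}
Constraint 2 (X < Y) on D(X)={7,8,9} D(Y)={6,8,9}: X {7,8,9}->{7,8}; Y {6,8,9}->{8,9}
Constraint 3 (Y + U = X) on D(Y)={8,9} D(U)={6,8} D(X)={7,8}: Y {8,9}->{}; U {6,8}->{}; X {7,8}->{}
So after all 3 constraints: D(Y) = {}

Answer: {}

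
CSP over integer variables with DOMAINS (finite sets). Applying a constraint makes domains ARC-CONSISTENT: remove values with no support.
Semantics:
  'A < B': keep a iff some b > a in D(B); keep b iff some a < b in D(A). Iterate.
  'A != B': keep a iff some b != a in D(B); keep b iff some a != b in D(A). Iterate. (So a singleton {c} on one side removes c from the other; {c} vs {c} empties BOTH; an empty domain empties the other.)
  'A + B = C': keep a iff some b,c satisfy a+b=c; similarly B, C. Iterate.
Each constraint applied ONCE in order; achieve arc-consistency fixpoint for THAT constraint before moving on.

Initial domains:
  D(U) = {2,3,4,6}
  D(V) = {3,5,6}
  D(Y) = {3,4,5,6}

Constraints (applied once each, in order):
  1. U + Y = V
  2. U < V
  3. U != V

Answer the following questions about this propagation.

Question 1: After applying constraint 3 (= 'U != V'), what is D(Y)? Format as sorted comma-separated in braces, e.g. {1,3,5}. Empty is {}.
Answer: {3,4}

Derivation:
Constraint 1 (U + Y = V) on D(U)={2,3,4,6} D(Y)={3,4,5,6} D(V)={3,5,6}: U {2,3,4,6}->{2,3}; Y {3,4,5,6}->{3,4}; V {3,5,6}->{5,6}
Constraint 2 (U < V) on D(U)={2,3} D(V)={5,6}: no change
Constraint 3 (U != V) on D(U)={2,3} D(V)={5,6}: no change
So after constraint 3: D(Y) = {3,4}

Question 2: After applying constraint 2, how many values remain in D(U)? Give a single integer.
Answer: 2

Derivation:
Constraint 1 (U + Y = V) on D(U)={2,3,4,6} D(Y)={3,4,5,6} D(V)={3,5,6}: U {2,3,4,6}->{2,3}; Y {3,4,5,6}->{3,4}; V {3,5,6}->{5,6}
Constraint 2 (U < V) on D(U)={2,3} D(V)={5,6}: no change
So after constraint 2: D(U)={2,3}, size = 2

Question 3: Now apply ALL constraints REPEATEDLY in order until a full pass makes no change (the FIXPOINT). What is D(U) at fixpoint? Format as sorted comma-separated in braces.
Answer: {2,3}

Derivation:
pass 0 (initial): D(U)={2,3,4,6}
pass 1: U {2,3,4,6}->{2,3}; V {3,5,6}->{5,6}; Y {3,4,5,6}->{3,4}
pass 2: no change
Fixpoint after 2 passes: D(U) = {2,3}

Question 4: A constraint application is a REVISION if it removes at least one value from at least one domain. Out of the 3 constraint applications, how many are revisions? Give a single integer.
Answer: 1

Derivation:
Constraint 1 (U + Y = V) on D(U)={2,3,4,6} D(Y)={3,4,5,6} D(V)={3,5,6}: U {2,3,4,6}->{2,3}; Y {3,4,5,6}->{3,4}; V {3,5,6}->{5,6} => REVISION
Constraint 2 (U < V) on D(U)={2,3} D(V)={5,6}: no change => not a revision
Constraint 3 (U != V) on D(U)={2,3} D(V)={5,6}: no change => not a revision
Total revisions = 1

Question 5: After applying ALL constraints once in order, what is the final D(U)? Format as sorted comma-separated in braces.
Constraint 1 (U + Y = V) on D(U)={2,3,4,6} D(Y)={3,4,5,6} D(V)={3,5,6}: U {2,3,4,6}->{2,3}; Y {3,4,5,6}->{3,4}; V {3,5,6}->{5,6}
Constraint 2 (U < V) on D(U)={2,3} D(V)={5,6}: no change
Constraint 3 (U != V) on D(U)={2,3} D(V)={5,6}: no change
So after all 3 constraints: D(U) = {2,3}

Answer: {2,3}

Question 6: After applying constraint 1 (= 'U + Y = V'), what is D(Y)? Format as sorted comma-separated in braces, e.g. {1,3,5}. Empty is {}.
Answer: {3,4}

Derivation:
Constraint 1 (U + Y = V) on D(U)={2,3,4,6} D(Y)={3,4,5,6} D(V)={3,5,6}: U {2,3,4,6}->{2,3}; Y {3,4,5,6}->{3,4}; V {3,5,6}->{5,6}
So after constraint 1: D(Y) = {3,4}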